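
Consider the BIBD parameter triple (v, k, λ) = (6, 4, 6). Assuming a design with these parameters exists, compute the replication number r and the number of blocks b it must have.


Any 2-(v, k, λ) BIBD satisfies two necessary conditions:
  (i)  Each point sits in r blocks, and counting incidences through any fixed point gives r(k − 1) = λ(v − 1), so r = λ(v − 1)/(k − 1).
  (ii) Total incidences bk = vr, so b = vr/k.
Step 1: r = λ(v − 1)/(k − 1) = 6·(6 − 1)/(4 − 1) = 6·5/3 = 30/3 = 10.
Step 2: b = vr/k = 6·10/4 = 60/4 = 15.
Check integrality: r = 10 ∈ Z ✓, b = 15 ∈ Z ✓.
(These identities are necessary conditions: they determine r and b for any design with these parameters, but do not by themselves prove that one exists.)

r = 10, b = 15.


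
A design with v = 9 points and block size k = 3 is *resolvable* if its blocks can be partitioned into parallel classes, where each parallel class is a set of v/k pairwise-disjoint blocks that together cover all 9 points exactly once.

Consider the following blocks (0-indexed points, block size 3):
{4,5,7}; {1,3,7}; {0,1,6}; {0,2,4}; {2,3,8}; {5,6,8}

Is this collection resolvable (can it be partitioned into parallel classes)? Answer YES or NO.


v = 9, block size k = 3, number of blocks = 6.
For resolvability, blocks must partition into parallel classes of size v/k = 3.
Total blocks must therefore be a multiple of 3: 6 = 3·2 + 0 ⇒ divisible ✓.
Greedy packing gives 2 candidate class(es). Each should be a full parallel class (size 3, covers all 9 points).
  Class 1 (3 blocks): {4,5,7}; {0,1,6}; {2,3,8}. Points covered: [0, 1, 2, 3, 4, 5, 6, 7, 8].
  Class 2 (3 blocks): {1,3,7}; {0,2,4}; {5,6,8}. Points covered: [0, 1, 2, 3, 4, 5, 6, 7, 8].
All classes full (size 3)? YES. All classes cover every point? YES.
Resolvable? YES.

YES


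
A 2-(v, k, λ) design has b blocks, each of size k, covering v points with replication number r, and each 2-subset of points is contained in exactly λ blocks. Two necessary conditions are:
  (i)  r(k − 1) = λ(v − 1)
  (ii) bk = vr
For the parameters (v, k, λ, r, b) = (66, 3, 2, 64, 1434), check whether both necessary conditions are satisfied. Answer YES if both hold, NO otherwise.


Condition (i): r(k − 1) = 64·2 = 128; λ(v − 1) = 2·65 = 130. Match? NO.
Condition (ii): bk = 1434·3 = 4302; vr = 66·64 = 4224. Match? NO.
Both conditions hold? NO.

NO


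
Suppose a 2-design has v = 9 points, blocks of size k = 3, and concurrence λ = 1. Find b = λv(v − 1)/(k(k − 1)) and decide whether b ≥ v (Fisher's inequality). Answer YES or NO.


r = λ(v − 1)/(k − 1) = 1·8/2 = 4.
b = vr/k = 9·4/3 = 12.
Fisher's inequality: b ≥ v ⇔ 12 ≥ 9? YES.

YES


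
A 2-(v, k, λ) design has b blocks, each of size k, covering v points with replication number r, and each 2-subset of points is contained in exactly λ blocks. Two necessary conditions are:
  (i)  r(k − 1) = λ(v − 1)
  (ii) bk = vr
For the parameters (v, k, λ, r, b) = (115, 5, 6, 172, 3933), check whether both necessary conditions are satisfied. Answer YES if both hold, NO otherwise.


Condition (i): r(k − 1) = 172·4 = 688; λ(v − 1) = 6·114 = 684. Match? NO.
Condition (ii): bk = 3933·5 = 19665; vr = 115·172 = 19780. Match? NO.
Both conditions hold? NO.

NO


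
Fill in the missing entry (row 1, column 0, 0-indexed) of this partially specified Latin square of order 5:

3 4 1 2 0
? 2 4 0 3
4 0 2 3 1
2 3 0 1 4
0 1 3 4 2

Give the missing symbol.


Row 1 contains symbols [0, 2, 3, 4] — missing [1].
Column 0 contains symbols [0, 2, 3, 4] — missing [1].
The missing symbol must appear in both missing sets; intersection = [1].
Therefore the hidden value is 1.

Missing value = 1.


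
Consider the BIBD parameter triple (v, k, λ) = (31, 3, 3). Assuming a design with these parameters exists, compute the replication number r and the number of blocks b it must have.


Any 2-(v, k, λ) BIBD satisfies two necessary conditions:
  (i)  Each point sits in r blocks, and counting incidences through any fixed point gives r(k − 1) = λ(v − 1), so r = λ(v − 1)/(k − 1).
  (ii) Total incidences bk = vr, so b = vr/k.
Step 1: r = λ(v − 1)/(k − 1) = 3·(31 − 1)/(3 − 1) = 3·30/2 = 90/2 = 45.
Step 2: b = vr/k = 31·45/3 = 1395/3 = 465.
Check integrality: r = 45 ∈ Z ✓, b = 465 ∈ Z ✓.
(These identities are necessary conditions: they determine r and b for any design with these parameters, but do not by themselves prove that one exists.)

r = 45, b = 465.


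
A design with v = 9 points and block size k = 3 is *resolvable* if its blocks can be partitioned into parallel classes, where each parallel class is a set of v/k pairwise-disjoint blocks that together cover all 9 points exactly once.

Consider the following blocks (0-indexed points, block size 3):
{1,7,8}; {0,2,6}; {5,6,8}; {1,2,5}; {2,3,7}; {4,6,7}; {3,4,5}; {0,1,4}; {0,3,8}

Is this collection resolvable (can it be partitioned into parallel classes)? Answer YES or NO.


v = 9, block size k = 3, number of blocks = 9.
For resolvability, blocks must partition into parallel classes of size v/k = 3.
Total blocks must therefore be a multiple of 3: 9 = 3·3 + 0 ⇒ divisible ✓.
Greedy packing gives 3 candidate class(es). Each should be a full parallel class (size 3, covers all 9 points).
  Class 1 (3 blocks): {1,7,8}; {0,2,6}; {3,4,5}. Points covered: [0, 1, 2, 3, 4, 5, 6, 7, 8].
  Class 2 (3 blocks): {5,6,8}; {2,3,7}; {0,1,4}. Points covered: [0, 1, 2, 3, 4, 5, 6, 7, 8].
  Class 3 (3 blocks): {1,2,5}; {4,6,7}; {0,3,8}. Points covered: [0, 1, 2, 3, 4, 5, 6, 7, 8].
All classes full (size 3)? YES. All classes cover every point? YES.
Resolvable? YES.

YES


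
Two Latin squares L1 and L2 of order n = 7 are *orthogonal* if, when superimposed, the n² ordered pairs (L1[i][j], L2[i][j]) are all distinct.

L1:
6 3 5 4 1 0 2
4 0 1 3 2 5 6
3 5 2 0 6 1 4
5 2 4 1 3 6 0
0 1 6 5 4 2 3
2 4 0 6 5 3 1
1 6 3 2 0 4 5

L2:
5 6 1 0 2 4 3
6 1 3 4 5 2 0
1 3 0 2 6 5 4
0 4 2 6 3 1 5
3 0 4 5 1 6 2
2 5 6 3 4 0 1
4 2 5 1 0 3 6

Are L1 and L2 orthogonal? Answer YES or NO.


Form the n² = 49 superimposed pairs (L1[i][j], L2[i][j]), row by row (rows and columns indexed from 0):
row 0: (6,5) (3,6) (5,1) (4,0) (1,2) (0,4) (2,3)
row 1: (4,6) (0,1) (1,3) (3,4) (2,5) (5,2) (6,0)
row 2: (3,1) (5,3) (2,0) (0,2) (6,6) (1,5) (4,4)
row 3: (5,0) (2,4) (4,2) (1,6) (3,3) (6,1) (0,5)
row 4: (0,3) (1,0) (6,4) (5,5) (4,1) (2,6) (3,2)
row 5: (2,2) (4,5) (0,6) (6,3) (5,4) (3,0) (1,1)
row 6: (1,4) (6,2) (3,5) (2,1) (0,0) (4,3) (5,6)
Orthogonality requires all 49 pairs distinct.
Check by first coordinate: for each symbol s of L1, list the L2 entries in the n cells where L1 = s; they must all differ.
  L1 = 0: L2 entries (in reading order) 4, 1, 2, 5, 3, 6, 0 — all 7 distinct ✓
  L1 = 1: L2 entries (in reading order) 2, 3, 5, 6, 0, 1, 4 — all 7 distinct ✓
  L1 = 2: L2 entries (in reading order) 3, 5, 0, 4, 6, 2, 1 — all 7 distinct ✓
  L1 = 3: L2 entries (in reading order) 6, 4, 1, 3, 2, 0, 5 — all 7 distinct ✓
  L1 = 4: L2 entries (in reading order) 0, 6, 4, 2, 1, 5, 3 — all 7 distinct ✓
  L1 = 5: L2 entries (in reading order) 1, 2, 3, 0, 5, 4, 6 — all 7 distinct ✓
  L1 = 6: L2 entries (in reading order) 5, 0, 6, 1, 4, 3, 2 — all 7 distinct ✓
Every symbol of L1 meets every symbol of L2 exactly once, so all 49 pairs are distinct (49 of 49).
Conclusion: YES.

YES


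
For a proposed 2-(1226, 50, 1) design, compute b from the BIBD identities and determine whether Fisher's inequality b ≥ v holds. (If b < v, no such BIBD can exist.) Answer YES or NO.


b = λv(v − 1)/(k(k − 1)) = 1·1226·1225/(50·49) = 1501850/2450 = 613.
Compare with v = 1226: b < v, so Fisher's inequality fails.

NO


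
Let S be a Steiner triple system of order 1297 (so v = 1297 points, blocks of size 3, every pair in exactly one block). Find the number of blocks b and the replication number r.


An STS(v) is a 2-(v, 3, 1) BIBD: block size k = 3, λ = 1.
Replication: r(k − 1) = λ(v − 1) ⇒ r·2 = 1297 − 1 = 1296 ⇒ r = 648.
Block count: bk = vr ⇒ b·3 = 1297·648 = 840456 ⇒ b = 280152.
(Check via b = v(v − 1)/6 = 1297·1296/6 = 1680912/6 = 280152.)

r = 648, b = 280152.


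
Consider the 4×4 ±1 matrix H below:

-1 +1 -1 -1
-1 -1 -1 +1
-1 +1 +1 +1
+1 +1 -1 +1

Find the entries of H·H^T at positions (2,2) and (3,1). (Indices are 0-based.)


Row 1 of H: [-1, -1, -1, 1].
Row 2 of H: [-1, 1, 1, 1].
Row 3 of H: [1, 1, -1, 1].
(H·H^T)[2][2] = Σ_j H[2][j]·H[2][j] = (-1)² + (1)² + (1)² + (1)² = 1 + 1 + 1 + 1 = 4.
(H·H^T)[3][1] = Σ_j H[3][j]·H[1][j] = (1)·(-1) + (1)·(-1) + (-1)·(-1) + (1)·(1) = -1 + -1 + 1 + 1 = 0.
So rows 3 and 1 are orthogonal; the diagonal entry equals n = 4.

(2,2) entry = 4; (3,1) entry = 0.


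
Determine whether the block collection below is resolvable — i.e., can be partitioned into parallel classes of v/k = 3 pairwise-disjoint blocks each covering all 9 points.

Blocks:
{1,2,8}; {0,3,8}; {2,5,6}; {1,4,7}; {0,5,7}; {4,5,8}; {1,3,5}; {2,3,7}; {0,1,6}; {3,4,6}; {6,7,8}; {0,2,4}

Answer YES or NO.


v = 9, block size k = 3, number of blocks = 12.
For resolvability, blocks must partition into parallel classes of size v/k = 3.
Total blocks must therefore be a multiple of 3: 12 = 3·4 + 0 ⇒ divisible ✓.
Greedy packing gives 4 candidate class(es). Each should be a full parallel class (size 3, covers all 9 points).
  Class 1 (3 blocks): {1,2,8}; {0,5,7}; {3,4,6}. Points covered: [0, 1, 2, 3, 4, 5, 6, 7, 8].
  Class 2 (3 blocks): {0,3,8}; {2,5,6}; {1,4,7}. Points covered: [0, 1, 2, 3, 4, 5, 6, 7, 8].
  Class 3 (3 blocks): {4,5,8}; {2,3,7}; {0,1,6}. Points covered: [0, 1, 2, 3, 4, 5, 6, 7, 8].
  Class 4 (3 blocks): {1,3,5}; {6,7,8}; {0,2,4}. Points covered: [0, 1, 2, 3, 4, 5, 6, 7, 8].
All classes full (size 3)? YES. All classes cover every point? YES.
Resolvable? YES.

YES


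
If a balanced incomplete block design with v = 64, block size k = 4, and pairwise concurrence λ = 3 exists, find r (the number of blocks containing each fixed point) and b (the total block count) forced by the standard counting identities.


Any 2-(v, k, λ) BIBD satisfies two necessary conditions:
  (i)  Each point sits in r blocks, and counting incidences through any fixed point gives r(k − 1) = λ(v − 1), so r = λ(v − 1)/(k − 1).
  (ii) Total incidences bk = vr, so b = vr/k.
Step 1: r = λ(v − 1)/(k − 1) = 3·(64 − 1)/(4 − 1) = 3·63/3 = 189/3 = 63.
Step 2: b = vr/k = 64·63/4 = 4032/4 = 1008.
Check integrality: r = 63 ∈ Z ✓, b = 1008 ∈ Z ✓.
(These identities are necessary conditions: they determine r and b for any design with these parameters, but do not by themselves prove that one exists.)

r = 63, b = 1008.


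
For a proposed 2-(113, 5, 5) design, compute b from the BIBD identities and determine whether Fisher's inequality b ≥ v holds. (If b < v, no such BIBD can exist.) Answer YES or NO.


r = λ(v − 1)/(k − 1) = 5·112/4 = 140.
b = vr/k = 113·140/5 = 3164.
Fisher's inequality: b ≥ v ⇔ 3164 ≥ 113? YES.

YES


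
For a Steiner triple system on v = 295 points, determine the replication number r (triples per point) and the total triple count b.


An STS(v) is a 2-(v, 3, 1) BIBD: block size k = 3, λ = 1.
Replication: r(k − 1) = λ(v − 1) ⇒ r·2 = 295 − 1 = 294 ⇒ r = 147.
Block count: b = v(v − 1)/6 = 295·294/6 = 86730/6 = 14455.

r = 147, b = 14455.


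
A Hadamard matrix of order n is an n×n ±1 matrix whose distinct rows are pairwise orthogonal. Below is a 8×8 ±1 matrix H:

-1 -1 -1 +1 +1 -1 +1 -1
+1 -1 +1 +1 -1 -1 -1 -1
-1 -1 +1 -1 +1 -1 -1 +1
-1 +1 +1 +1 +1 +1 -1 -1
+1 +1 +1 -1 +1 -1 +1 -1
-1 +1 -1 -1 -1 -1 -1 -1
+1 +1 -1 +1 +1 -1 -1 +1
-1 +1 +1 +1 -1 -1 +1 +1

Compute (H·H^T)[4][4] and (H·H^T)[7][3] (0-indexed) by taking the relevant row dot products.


Row 3 of H: [-1, 1, 1, 1, 1, 1, -1, -1].
Row 4 of H: [1, 1, 1, -1, 1, -1, 1, -1].
Row 7 of H: [-1, 1, 1, 1, -1, -1, 1, 1].
(H·H^T)[4][4] = Σ_j H[4][j]·H[4][j] = (1)² + (1)² + (1)² + (-1)² + (1)² + (-1)² + (1)² + (-1)² = 1 + 1 + 1 + 1 + 1 + 1 + 1 + 1 = 8.
(H·H^T)[7][3] = Σ_j H[7][j]·H[3][j] = (-1)·(-1) + (1)·(1) + (1)·(1) + (1)·(1) + (-1)·(1) + (-1)·(1) + (1)·(-1) + (1)·(-1) = 1 + 1 + 1 + 1 + -1 + -1 + -1 + -1 = 0.
So rows 7 and 3 are orthogonal; the diagonal entry equals n = 8.

(4,4) entry = 8; (7,3) entry = 0.


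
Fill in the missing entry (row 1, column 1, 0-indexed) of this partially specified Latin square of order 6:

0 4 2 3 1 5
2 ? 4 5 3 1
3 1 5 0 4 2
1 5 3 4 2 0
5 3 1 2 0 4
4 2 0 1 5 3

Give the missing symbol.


Row 1 contains symbols [1, 2, 3, 4, 5] — missing [0].
Column 1 contains symbols [1, 2, 3, 4, 5] — missing [0].
The missing symbol must appear in both missing sets; intersection = [0].
Therefore the hidden value is 0.

Missing value = 0.


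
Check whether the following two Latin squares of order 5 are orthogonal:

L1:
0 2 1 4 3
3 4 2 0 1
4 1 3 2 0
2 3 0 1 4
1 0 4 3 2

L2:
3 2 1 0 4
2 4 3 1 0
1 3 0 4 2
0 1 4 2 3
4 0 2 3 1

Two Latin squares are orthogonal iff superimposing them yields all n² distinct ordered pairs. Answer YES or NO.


Form the n² = 25 superimposed pairs (L1[i][j], L2[i][j]), row by row (rows and columns indexed from 0):
row 0: (0,3) (2,2) (1,1) (4,0) (3,4)
row 1: (3,2) (4,4) (2,3) (0,1) (1,0)
row 2: (4,1) (1,3) (3,0) (2,4) (0,2)
row 3: (2,0) (3,1) (0,4) (1,2) (4,3)
row 4: (1,4) (0,0) (4,2) (3,3) (2,1)
Orthogonality requires all 25 pairs distinct.
Check by first coordinate: for each symbol s of L1, list the L2 entries in the n cells where L1 = s; they must all differ.
  L1 = 0: L2 entries (in reading order) 3, 1, 2, 4, 0 — all 5 distinct ✓
  L1 = 1: L2 entries (in reading order) 1, 0, 3, 2, 4 — all 5 distinct ✓
  L1 = 2: L2 entries (in reading order) 2, 3, 4, 0, 1 — all 5 distinct ✓
  L1 = 3: L2 entries (in reading order) 4, 2, 0, 1, 3 — all 5 distinct ✓
  L1 = 4: L2 entries (in reading order) 0, 4, 1, 3, 2 — all 5 distinct ✓
Every symbol of L1 meets every symbol of L2 exactly once, so all 25 pairs are distinct (25 of 25).
Conclusion: YES.

YES


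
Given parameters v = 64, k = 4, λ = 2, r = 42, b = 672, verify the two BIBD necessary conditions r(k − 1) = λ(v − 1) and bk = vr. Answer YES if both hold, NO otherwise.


Condition (i): r(k − 1) = 42·3 = 126; λ(v − 1) = 2·63 = 126. Match? YES.
Condition (ii): bk = 672·4 = 2688; vr = 64·42 = 2688. Match? YES.
Both conditions hold? YES.

YES


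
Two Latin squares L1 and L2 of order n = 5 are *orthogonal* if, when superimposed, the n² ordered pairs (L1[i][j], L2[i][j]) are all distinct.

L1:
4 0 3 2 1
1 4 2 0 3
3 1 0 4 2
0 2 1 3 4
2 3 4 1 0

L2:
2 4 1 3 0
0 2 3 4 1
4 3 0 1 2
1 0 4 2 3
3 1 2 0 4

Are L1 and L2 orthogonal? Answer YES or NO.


Form the n² = 25 superimposed pairs (L1[i][j], L2[i][j]), row by row (rows and columns indexed from 0):
row 0: (4,2) (0,4) (3,1) (2,3) (1,0)
row 1: (1,0) (4,2) (2,3) (0,4) (3,1)
row 2: (3,4) (1,3) (0,0) (4,1) (2,2)
row 3: (0,1) (2,0) (1,4) (3,2) (4,3)
row 4: (2,3) (3,1) (4,2) (1,0) (0,4)
Orthogonality requires all 25 pairs distinct.
But the pair (1,0) repeats: cell (0,4) has L1 = 1, L2 = 0, and cell (1,0) has L1 = 1, L2 = 0.
A repeated pair means some other pair never occurs (only 15 distinct pairs out of 25), so the squares are not orthogonal.
Conclusion: NO.

NO


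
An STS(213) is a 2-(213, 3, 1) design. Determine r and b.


An STS(v) is a 2-(v, 3, 1) BIBD: block size k = 3, λ = 1.
Replication: r(k − 1) = λ(v − 1) ⇒ r·2 = 213 − 1 = 212 ⇒ r = 106.
Block count: bk = vr ⇒ b·3 = 213·106 = 22578 ⇒ b = 7526.

r = 106, b = 7526.


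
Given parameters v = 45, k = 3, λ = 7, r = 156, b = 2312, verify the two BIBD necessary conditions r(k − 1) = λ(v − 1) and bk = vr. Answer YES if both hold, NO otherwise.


Condition (i): r(k − 1) = 156·2 = 312; λ(v − 1) = 7·44 = 308. Match? NO.
Condition (ii): bk = 2312·3 = 6936; vr = 45·156 = 7020. Match? NO.
Both conditions hold? NO.

NO


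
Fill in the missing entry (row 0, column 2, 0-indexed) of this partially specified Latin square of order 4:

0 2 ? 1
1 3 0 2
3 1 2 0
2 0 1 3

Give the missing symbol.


Row 0 contains symbols [0, 1, 2] — missing [3].
Column 2 contains symbols [0, 1, 2] — missing [3].
The missing symbol must appear in both missing sets; intersection = [3].
Therefore the hidden value is 3.

Missing value = 3.


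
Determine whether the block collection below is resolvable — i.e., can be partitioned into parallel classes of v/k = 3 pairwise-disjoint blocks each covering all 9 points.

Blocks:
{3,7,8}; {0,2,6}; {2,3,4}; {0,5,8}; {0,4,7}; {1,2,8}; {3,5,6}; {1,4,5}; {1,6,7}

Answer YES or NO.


v = 9, block size k = 3, number of blocks = 9.
For resolvability, blocks must partition into parallel classes of size v/k = 3.
Total blocks must therefore be a multiple of 3: 9 = 3·3 + 0 ⇒ divisible ✓.
Greedy packing gives 3 candidate class(es). Each should be a full parallel class (size 3, covers all 9 points).
  Class 1 (3 blocks): {3,7,8}; {0,2,6}; {1,4,5}. Points covered: [0, 1, 2, 3, 4, 5, 6, 7, 8].
  Class 2 (3 blocks): {2,3,4}; {0,5,8}; {1,6,7}. Points covered: [0, 1, 2, 3, 4, 5, 6, 7, 8].
  Class 3 (3 blocks): {0,4,7}; {1,2,8}; {3,5,6}. Points covered: [0, 1, 2, 3, 4, 5, 6, 7, 8].
All classes full (size 3)? YES. All classes cover every point? YES.
Resolvable? YES.

YES


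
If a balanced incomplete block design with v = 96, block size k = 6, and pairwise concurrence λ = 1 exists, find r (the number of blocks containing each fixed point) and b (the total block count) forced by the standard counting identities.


Any 2-(v, k, λ) BIBD satisfies two necessary conditions:
  (i)  Each point sits in r blocks, and counting incidences through any fixed point gives r(k − 1) = λ(v − 1), so r = λ(v − 1)/(k − 1).
  (ii) Total incidences bk = vr, so b = vr/k.
Step 1: r = λ(v − 1)/(k − 1) = 1·(96 − 1)/(6 − 1) = 1·95/5 = 95/5 = 19.
Step 2: b = vr/k = 96·19/6 = 1824/6 = 304.
Check integrality: r = 19 ∈ Z ✓, b = 304 ∈ Z ✓.
(These identities are necessary conditions: they determine r and b for any design with these parameters, but do not by themselves prove that one exists.)

r = 19, b = 304.


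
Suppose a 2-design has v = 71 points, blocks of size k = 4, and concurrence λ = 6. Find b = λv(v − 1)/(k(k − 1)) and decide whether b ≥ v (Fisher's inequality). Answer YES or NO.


r = λ(v − 1)/(k − 1) = 6·70/3 = 140.
b = vr/k = 71·140/4 = 2485.
Fisher's inequality: b ≥ v ⇔ 2485 ≥ 71? YES.

YES


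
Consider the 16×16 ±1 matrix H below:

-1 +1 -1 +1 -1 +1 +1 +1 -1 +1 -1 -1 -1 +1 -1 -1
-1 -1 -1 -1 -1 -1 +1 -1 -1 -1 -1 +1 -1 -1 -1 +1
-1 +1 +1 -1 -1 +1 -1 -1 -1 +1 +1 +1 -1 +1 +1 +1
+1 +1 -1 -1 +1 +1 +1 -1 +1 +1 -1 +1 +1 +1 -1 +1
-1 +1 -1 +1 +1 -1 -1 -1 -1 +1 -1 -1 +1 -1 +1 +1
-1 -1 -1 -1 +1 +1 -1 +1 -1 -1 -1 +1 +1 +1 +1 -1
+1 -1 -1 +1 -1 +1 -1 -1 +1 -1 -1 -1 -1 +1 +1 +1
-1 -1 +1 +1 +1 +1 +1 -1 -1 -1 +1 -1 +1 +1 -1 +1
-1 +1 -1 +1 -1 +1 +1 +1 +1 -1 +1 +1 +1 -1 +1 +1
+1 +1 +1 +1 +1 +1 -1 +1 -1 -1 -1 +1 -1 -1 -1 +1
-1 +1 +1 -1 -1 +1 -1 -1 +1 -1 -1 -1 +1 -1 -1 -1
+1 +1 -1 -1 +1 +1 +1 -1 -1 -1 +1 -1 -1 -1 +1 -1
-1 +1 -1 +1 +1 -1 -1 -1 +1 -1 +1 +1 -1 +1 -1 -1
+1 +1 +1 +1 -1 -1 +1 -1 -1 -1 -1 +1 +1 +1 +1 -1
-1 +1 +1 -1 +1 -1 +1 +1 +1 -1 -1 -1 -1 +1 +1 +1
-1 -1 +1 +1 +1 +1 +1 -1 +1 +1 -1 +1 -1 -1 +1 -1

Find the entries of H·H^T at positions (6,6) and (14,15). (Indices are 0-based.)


Row 6 of H: [1, -1, -1, 1, -1, 1, -1, -1, 1, -1, -1, -1, -1, 1, 1, 1].
Row 14 of H: [-1, 1, 1, -1, 1, -1, 1, 1, 1, -1, -1, -1, -1, 1, 1, 1].
Row 15 of H: [-1, -1, 1, 1, 1, 1, 1, -1, 1, 1, -1, 1, -1, -1, 1, -1].
(H·H^T)[6][6] = Σ_j H[6][j]·H[6][j] = (1)² + (-1)² + (-1)² + (1)² + (-1)² + (1)² + (-1)² + (-1)² + (1)² + (-1)² + (-1)² + (-1)² + (-1)² + (1)² + (1)² + (1)² = 1 + 1 + 1 + 1 + 1 + 1 + 1 + 1 + 1 + 1 + 1 + 1 + 1 + 1 + 1 + 1 = 16.
(H·H^T)[14][15] = Σ_j H[14][j]·H[15][j] = (-1)·(-1) + (1)·(-1) + (1)·(1) + (-1)·(1) + (1)·(1) + (-1)·(1) + (1)·(1) + (1)·(-1) + (1)·(1) + (-1)·(1) + (-1)·(-1) + (-1)·(1) + (-1)·(-1) + (1)·(-1) + (1)·(1) + (1)·(-1) = 1 + -1 + 1 + -1 + 1 + -1 + 1 + -1 + 1 + -1 + 1 + -1 + 1 + -1 + 1 + -1 = 0.
So rows 14 and 15 are orthogonal; the diagonal entry equals n = 16.

(6,6) entry = 16; (14,15) entry = 0.


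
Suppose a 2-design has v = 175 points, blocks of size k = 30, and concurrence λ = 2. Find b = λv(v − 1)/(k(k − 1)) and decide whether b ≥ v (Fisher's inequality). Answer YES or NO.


r = λ(v − 1)/(k − 1) = 2·174/29 = 12.
b = vr/k = 175·12/30 = 70.
Fisher's inequality: b ≥ v ⇔ 70 ≥ 175? NO.

NO


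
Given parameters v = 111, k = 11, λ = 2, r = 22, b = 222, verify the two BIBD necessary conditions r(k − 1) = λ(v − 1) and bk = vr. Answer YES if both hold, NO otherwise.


Condition (i): r(k − 1) = 22·10 = 220; λ(v − 1) = 2·110 = 220. Match? YES.
Condition (ii): bk = 222·11 = 2442; vr = 111·22 = 2442. Match? YES.
Both conditions hold? YES.

YES


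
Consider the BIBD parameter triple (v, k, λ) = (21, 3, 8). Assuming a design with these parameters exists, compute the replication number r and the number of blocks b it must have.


Any 2-(v, k, λ) BIBD satisfies two necessary conditions:
  (i)  Each point sits in r blocks, and counting incidences through any fixed point gives r(k − 1) = λ(v − 1), so r = λ(v − 1)/(k − 1).
  (ii) Total incidences bk = vr, so b = vr/k.
Step 1: r = λ(v − 1)/(k − 1) = 8·(21 − 1)/(3 − 1) = 8·20/2 = 160/2 = 80.
Step 2: b = vr/k = 21·80/3 = 1680/3 = 560.
Check integrality: r = 80 ∈ Z ✓, b = 560 ∈ Z ✓.
(These identities are necessary conditions: they determine r and b for any design with these parameters, but do not by themselves prove that one exists.)

r = 80, b = 560.


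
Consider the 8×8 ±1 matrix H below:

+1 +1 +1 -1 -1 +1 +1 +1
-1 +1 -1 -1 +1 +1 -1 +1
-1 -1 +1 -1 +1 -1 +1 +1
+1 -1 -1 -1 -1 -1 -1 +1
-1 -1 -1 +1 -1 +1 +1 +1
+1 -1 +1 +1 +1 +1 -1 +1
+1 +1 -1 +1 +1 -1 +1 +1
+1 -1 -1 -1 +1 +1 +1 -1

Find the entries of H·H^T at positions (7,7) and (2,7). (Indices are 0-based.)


Row 2 of H: [-1, -1, 1, -1, 1, -1, 1, 1].
Row 7 of H: [1, -1, -1, -1, 1, 1, 1, -1].
(H·H^T)[7][7] = Σ_j H[7][j]·H[7][j] = (1)² + (-1)² + (-1)² + (-1)² + (1)² + (1)² + (1)² + (-1)² = 1 + 1 + 1 + 1 + 1 + 1 + 1 + 1 = 8.
(H·H^T)[2][7] = Σ_j H[2][j]·H[7][j] = (-1)·(1) + (-1)·(-1) + (1)·(-1) + (-1)·(-1) + (1)·(1) + (-1)·(1) + (1)·(1) + (1)·(-1) = -1 + 1 + -1 + 1 + 1 + -1 + 1 + -1 = 0.
So rows 2 and 7 are orthogonal; the diagonal entry equals n = 8.

(7,7) entry = 8; (2,7) entry = 0.


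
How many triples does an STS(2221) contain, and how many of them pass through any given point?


An STS(v) is a 2-(v, 3, 1) BIBD: block size k = 3, λ = 1.
Replication: r(k − 1) = λ(v − 1) ⇒ r·2 = 2221 − 1 = 2220 ⇒ r = 1110.
Block count: b = v(v − 1)/6 = 2221·2220/6 = 4930620/6 = 821770.
(Check via bk = vr: 821770·3 = 2465310 = 2221·1110 = 2465310 ✓.)

r = 1110, b = 821770.


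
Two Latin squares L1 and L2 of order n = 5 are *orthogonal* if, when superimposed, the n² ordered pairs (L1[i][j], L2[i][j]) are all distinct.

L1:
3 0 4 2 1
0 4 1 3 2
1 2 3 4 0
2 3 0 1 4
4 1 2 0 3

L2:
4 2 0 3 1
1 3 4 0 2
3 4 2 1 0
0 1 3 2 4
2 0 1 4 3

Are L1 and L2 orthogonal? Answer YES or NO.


Form the n² = 25 superimposed pairs (L1[i][j], L2[i][j]), row by row (rows and columns indexed from 0):
row 0: (3,4) (0,2) (4,0) (2,3) (1,1)
row 1: (0,1) (4,3) (1,4) (3,0) (2,2)
row 2: (1,3) (2,4) (3,2) (4,1) (0,0)
row 3: (2,0) (3,1) (0,3) (1,2) (4,4)
row 4: (4,2) (1,0) (2,1) (0,4) (3,3)
Orthogonality requires all 25 pairs distinct.
Check by first coordinate: for each symbol s of L1, list the L2 entries in the n cells where L1 = s; they must all differ.
  L1 = 0: L2 entries (in reading order) 2, 1, 0, 3, 4 — all 5 distinct ✓
  L1 = 1: L2 entries (in reading order) 1, 4, 3, 2, 0 — all 5 distinct ✓
  L1 = 2: L2 entries (in reading order) 3, 2, 4, 0, 1 — all 5 distinct ✓
  L1 = 3: L2 entries (in reading order) 4, 0, 2, 1, 3 — all 5 distinct ✓
  L1 = 4: L2 entries (in reading order) 0, 3, 1, 4, 2 — all 5 distinct ✓
Every symbol of L1 meets every symbol of L2 exactly once, so all 25 pairs are distinct (25 of 25).
Conclusion: YES.

YES


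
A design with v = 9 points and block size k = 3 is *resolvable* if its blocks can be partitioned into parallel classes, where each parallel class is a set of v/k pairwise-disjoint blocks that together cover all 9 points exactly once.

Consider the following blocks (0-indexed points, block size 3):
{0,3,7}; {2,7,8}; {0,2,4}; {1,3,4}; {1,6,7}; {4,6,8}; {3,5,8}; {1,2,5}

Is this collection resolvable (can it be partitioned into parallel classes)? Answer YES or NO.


v = 9, block size k = 3, number of blocks = 8.
For resolvability, blocks must partition into parallel classes of size v/k = 3.
Total blocks must therefore be a multiple of 3: 8 = 3·2 + 2 ⇒ not divisible ✗.
Resolvable? NO.

NO


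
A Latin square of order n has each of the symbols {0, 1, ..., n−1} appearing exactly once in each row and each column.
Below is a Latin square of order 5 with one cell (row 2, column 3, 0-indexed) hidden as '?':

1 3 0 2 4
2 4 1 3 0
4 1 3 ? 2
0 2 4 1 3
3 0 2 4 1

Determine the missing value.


Row 2 contains symbols [1, 2, 3, 4] — missing [0].
Column 3 contains symbols [1, 2, 3, 4] — missing [0].
The missing symbol must appear in both missing sets; intersection = [0].
Therefore the hidden value is 0.

Missing value = 0.


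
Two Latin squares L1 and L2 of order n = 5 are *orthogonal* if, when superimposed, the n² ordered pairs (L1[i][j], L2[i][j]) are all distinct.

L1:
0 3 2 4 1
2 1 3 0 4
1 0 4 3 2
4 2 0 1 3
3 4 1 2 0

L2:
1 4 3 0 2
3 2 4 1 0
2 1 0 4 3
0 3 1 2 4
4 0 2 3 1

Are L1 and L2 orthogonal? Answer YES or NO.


Form the n² = 25 superimposed pairs (L1[i][j], L2[i][j]), row by row (rows and columns indexed from 0):
row 0: (0,1) (3,4) (2,3) (4,0) (1,2)
row 1: (2,3) (1,2) (3,4) (0,1) (4,0)
row 2: (1,2) (0,1) (4,0) (3,4) (2,3)
row 3: (4,0) (2,3) (0,1) (1,2) (3,4)
row 4: (3,4) (4,0) (1,2) (2,3) (0,1)
Orthogonality requires all 25 pairs distinct.
But the pair (2,3) repeats: cell (0,2) has L1 = 2, L2 = 3, and cell (1,0) has L1 = 2, L2 = 3.
A repeated pair means some other pair never occurs (only 5 distinct pairs out of 25), so the squares are not orthogonal.
Conclusion: NO.

NO


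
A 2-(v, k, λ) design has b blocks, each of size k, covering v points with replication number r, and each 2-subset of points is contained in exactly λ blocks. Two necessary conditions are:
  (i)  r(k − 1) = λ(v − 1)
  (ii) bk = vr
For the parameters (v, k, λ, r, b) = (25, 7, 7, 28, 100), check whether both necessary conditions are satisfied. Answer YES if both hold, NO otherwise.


Condition (i): r(k − 1) = 28·6 = 168; λ(v − 1) = 7·24 = 168. Match? YES.
Condition (ii): bk = 100·7 = 700; vr = 25·28 = 700. Match? YES.
Both conditions hold? YES.

YES


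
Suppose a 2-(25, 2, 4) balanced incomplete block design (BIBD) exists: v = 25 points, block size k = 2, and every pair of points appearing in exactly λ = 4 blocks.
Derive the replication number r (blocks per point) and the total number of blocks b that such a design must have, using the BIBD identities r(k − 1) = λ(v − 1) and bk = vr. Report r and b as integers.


Any 2-(v, k, λ) BIBD satisfies two necessary conditions:
  (i)  Each point sits in r blocks, and counting incidences through any fixed point gives r(k − 1) = λ(v − 1), so r = λ(v − 1)/(k − 1).
  (ii) Total incidences bk = vr, so b = vr/k.
Step 1: r = λ(v − 1)/(k − 1) = 4·(25 − 1)/(2 − 1) = 4·24/1 = 96/1 = 96.
Step 2: b = vr/k = 25·96/2 = 2400/2 = 1200.
Check integrality: r = 96 ∈ Z ✓, b = 1200 ∈ Z ✓.
(These identities are necessary conditions: they determine r and b for any design with these parameters, but do not by themselves prove that one exists.)

r = 96, b = 1200.


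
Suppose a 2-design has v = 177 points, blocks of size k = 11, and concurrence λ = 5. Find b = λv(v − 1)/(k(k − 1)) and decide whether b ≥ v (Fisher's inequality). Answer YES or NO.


b = λv(v − 1)/(k(k − 1)) = 5·177·176/(11·10) = 155760/110 = 1416.
Compare with v = 177: b ≥ v, so Fisher's inequality holds.

YES


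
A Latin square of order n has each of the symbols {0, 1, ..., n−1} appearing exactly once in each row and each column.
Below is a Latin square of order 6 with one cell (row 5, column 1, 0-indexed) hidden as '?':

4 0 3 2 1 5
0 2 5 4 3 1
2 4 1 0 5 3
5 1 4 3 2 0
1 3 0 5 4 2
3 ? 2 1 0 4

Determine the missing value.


Row 5 contains symbols [0, 1, 2, 3, 4] — missing [5].
Column 1 contains symbols [0, 1, 2, 3, 4] — missing [5].
The missing symbol must appear in both missing sets; intersection = [5].
Therefore the hidden value is 5.

Missing value = 5.


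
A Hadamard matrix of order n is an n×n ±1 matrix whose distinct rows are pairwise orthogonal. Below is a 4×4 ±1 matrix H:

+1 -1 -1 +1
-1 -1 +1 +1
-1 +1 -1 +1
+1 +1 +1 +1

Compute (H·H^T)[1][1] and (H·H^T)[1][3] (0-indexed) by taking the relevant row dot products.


Row 1 of H: [-1, -1, 1, 1].
Row 3 of H: [1, 1, 1, 1].
(H·H^T)[1][1] = Σ_j H[1][j]·H[1][j] = (-1)² + (-1)² + (1)² + (1)² = 1 + 1 + 1 + 1 = 4.
(H·H^T)[1][3] = Σ_j H[1][j]·H[3][j] = (-1)·(1) + (-1)·(1) + (1)·(1) + (1)·(1) = -1 + -1 + 1 + 1 = 0.
So rows 1 and 3 are orthogonal; the diagonal entry equals n = 4.

(1,1) entry = 4; (1,3) entry = 0.


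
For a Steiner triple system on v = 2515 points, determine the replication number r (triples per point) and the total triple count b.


An STS(v) is a 2-(v, 3, 1) BIBD: block size k = 3, λ = 1.
Replication: r(k − 1) = λ(v − 1) ⇒ r·2 = 2515 − 1 = 2514 ⇒ r = 1257.
Block count: b = v(v − 1)/6 = 2515·2514/6 = 6322710/6 = 1053785.

r = 1257, b = 1053785.


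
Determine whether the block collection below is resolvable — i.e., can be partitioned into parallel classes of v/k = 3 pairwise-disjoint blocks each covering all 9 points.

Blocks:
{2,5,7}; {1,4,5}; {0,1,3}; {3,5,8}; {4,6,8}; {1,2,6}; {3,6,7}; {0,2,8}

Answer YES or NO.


v = 9, block size k = 3, number of blocks = 8.
For resolvability, blocks must partition into parallel classes of size v/k = 3.
Total blocks must therefore be a multiple of 3: 8 = 3·2 + 2 ⇒ not divisible ✗.
Resolvable? NO.

NO


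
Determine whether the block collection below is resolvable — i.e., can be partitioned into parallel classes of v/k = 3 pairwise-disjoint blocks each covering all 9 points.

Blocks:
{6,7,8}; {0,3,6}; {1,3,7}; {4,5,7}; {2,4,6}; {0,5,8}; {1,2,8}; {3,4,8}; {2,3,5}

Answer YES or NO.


v = 9, block size k = 3, number of blocks = 9.
For resolvability, blocks must partition into parallel classes of size v/k = 3.
Total blocks must therefore be a multiple of 3: 9 = 3·3 + 0 ⇒ divisible ✓.
Consider block {6,7,8}. The only other block(s) in the collection disjoint from it are {2,3,5} — just 1 block(s). Any parallel class containing {6,7,8} would need 2 other blocks each disjoint from it, so no parallel class of size 3 can contain {6,7,8}.
Since every block must belong to some parallel class in a resolution, the collection cannot be partitioned into parallel classes.
Resolvable? NO.

NO


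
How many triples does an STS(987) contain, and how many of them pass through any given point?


An STS(v) is a 2-(v, 3, 1) BIBD: block size k = 3, λ = 1.
Replication: r(k − 1) = λ(v − 1) ⇒ r·2 = 987 − 1 = 986 ⇒ r = 493.
Block count: bk = vr ⇒ b·3 = 987·493 = 486591 ⇒ b = 162197.
(Check via b = v(v − 1)/6 = 987·986/6 = 973182/6 = 162197.)

r = 493, b = 162197.


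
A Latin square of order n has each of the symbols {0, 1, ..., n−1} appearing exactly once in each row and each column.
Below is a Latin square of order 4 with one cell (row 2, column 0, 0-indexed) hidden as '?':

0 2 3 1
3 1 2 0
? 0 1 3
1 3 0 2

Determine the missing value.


Row 2 contains symbols [0, 1, 3] — missing [2].
Column 0 contains symbols [0, 1, 3] — missing [2].
The missing symbol must appear in both missing sets; intersection = [2].
Therefore the hidden value is 2.

Missing value = 2.


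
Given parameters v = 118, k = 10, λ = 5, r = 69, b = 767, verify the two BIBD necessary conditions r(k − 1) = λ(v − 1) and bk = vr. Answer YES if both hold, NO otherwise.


Condition (i): r(k − 1) = 69·9 = 621; λ(v − 1) = 5·117 = 585. Match? NO.
Condition (ii): bk = 767·10 = 7670; vr = 118·69 = 8142. Match? NO.
Both conditions hold? NO.

NO


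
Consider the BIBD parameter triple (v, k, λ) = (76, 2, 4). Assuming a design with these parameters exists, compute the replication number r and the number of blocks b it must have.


Any 2-(v, k, λ) BIBD satisfies two necessary conditions:
  (i)  Each point sits in r blocks, and counting incidences through any fixed point gives r(k − 1) = λ(v − 1), so r = λ(v − 1)/(k − 1).
  (ii) Total incidences bk = vr, so b = vr/k.
Step 1: r = λ(v − 1)/(k − 1) = 4·(76 − 1)/(2 − 1) = 4·75/1 = 300/1 = 300.
Step 2: b = vr/k = 76·300/2 = 22800/2 = 11400.
Check integrality: r = 300 ∈ Z ✓, b = 11400 ∈ Z ✓.
(These identities are necessary conditions: they determine r and b for any design with these parameters, but do not by themselves prove that one exists.)

r = 300, b = 11400.


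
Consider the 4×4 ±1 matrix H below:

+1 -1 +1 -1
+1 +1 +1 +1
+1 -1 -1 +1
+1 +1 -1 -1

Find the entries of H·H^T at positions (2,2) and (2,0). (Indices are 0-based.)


Row 0 of H: [1, -1, 1, -1].
Row 2 of H: [1, -1, -1, 1].
(H·H^T)[2][2] = Σ_j H[2][j]·H[2][j] = (1)² + (-1)² + (-1)² + (1)² = 1 + 1 + 1 + 1 = 4.
(H·H^T)[2][0] = Σ_j H[2][j]·H[0][j] = (1)·(1) + (-1)·(-1) + (-1)·(1) + (1)·(-1) = 1 + 1 + -1 + -1 = 0.
So rows 2 and 0 are orthogonal; the diagonal entry equals n = 4.

(2,2) entry = 4; (2,0) entry = 0.


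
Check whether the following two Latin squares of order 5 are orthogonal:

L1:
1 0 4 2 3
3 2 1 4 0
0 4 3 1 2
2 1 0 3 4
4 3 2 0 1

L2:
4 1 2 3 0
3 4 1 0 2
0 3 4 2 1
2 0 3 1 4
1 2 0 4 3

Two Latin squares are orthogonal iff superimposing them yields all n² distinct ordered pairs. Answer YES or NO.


Form the n² = 25 superimposed pairs (L1[i][j], L2[i][j]), row by row (rows and columns indexed from 0):
row 0: (1,4) (0,1) (4,2) (2,3) (3,0)
row 1: (3,3) (2,4) (1,1) (4,0) (0,2)
row 2: (0,0) (4,3) (3,4) (1,2) (2,1)
row 3: (2,2) (1,0) (0,3) (3,1) (4,4)
row 4: (4,1) (3,2) (2,0) (0,4) (1,3)
Orthogonality requires all 25 pairs distinct.
Check by first coordinate: for each symbol s of L1, list the L2 entries in the n cells where L1 = s; they must all differ.
  L1 = 0: L2 entries (in reading order) 1, 2, 0, 3, 4 — all 5 distinct ✓
  L1 = 1: L2 entries (in reading order) 4, 1, 2, 0, 3 — all 5 distinct ✓
  L1 = 2: L2 entries (in reading order) 3, 4, 1, 2, 0 — all 5 distinct ✓
  L1 = 3: L2 entries (in reading order) 0, 3, 4, 1, 2 — all 5 distinct ✓
  L1 = 4: L2 entries (in reading order) 2, 0, 3, 4, 1 — all 5 distinct ✓
Every symbol of L1 meets every symbol of L2 exactly once, so all 25 pairs are distinct (25 of 25).
Conclusion: YES.

YES


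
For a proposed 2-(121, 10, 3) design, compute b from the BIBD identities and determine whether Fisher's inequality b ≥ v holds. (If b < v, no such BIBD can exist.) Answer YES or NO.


b = λv(v − 1)/(k(k − 1)) = 3·121·120/(10·9) = 43560/90 = 484.
Compare with v = 121: b ≥ v, so Fisher's inequality holds.

YES


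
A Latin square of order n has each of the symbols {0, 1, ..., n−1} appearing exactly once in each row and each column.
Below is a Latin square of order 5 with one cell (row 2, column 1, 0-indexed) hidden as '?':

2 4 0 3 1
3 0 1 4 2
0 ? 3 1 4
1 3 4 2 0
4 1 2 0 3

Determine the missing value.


Row 2 contains symbols [0, 1, 3, 4] — missing [2].
Column 1 contains symbols [0, 1, 3, 4] — missing [2].
The missing symbol must appear in both missing sets; intersection = [2].
Therefore the hidden value is 2.

Missing value = 2.


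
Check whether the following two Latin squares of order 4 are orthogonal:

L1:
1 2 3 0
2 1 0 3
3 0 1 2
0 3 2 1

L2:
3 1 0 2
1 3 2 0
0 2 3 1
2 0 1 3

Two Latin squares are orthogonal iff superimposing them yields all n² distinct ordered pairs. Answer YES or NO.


Form the n² = 16 superimposed pairs (L1[i][j], L2[i][j]), row by row (rows and columns indexed from 0):
row 0: (1,3) (2,1) (3,0) (0,2)
row 1: (2,1) (1,3) (0,2) (3,0)
row 2: (3,0) (0,2) (1,3) (2,1)
row 3: (0,2) (3,0) (2,1) (1,3)
Orthogonality requires all 16 pairs distinct.
But the pair (2,1) repeats: cell (0,1) has L1 = 2, L2 = 1, and cell (1,0) has L1 = 2, L2 = 1.
A repeated pair means some other pair never occurs (only 4 distinct pairs out of 16), so the squares are not orthogonal.
Conclusion: NO.

NO


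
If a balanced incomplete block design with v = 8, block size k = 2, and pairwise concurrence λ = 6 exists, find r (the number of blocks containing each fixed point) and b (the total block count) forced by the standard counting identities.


Any 2-(v, k, λ) BIBD satisfies two necessary conditions:
  (i)  Each point sits in r blocks, and counting incidences through any fixed point gives r(k − 1) = λ(v − 1), so r = λ(v − 1)/(k − 1).
  (ii) Total incidences bk = vr, so b = vr/k.
Step 1: r = λ(v − 1)/(k − 1) = 6·(8 − 1)/(2 − 1) = 6·7/1 = 42/1 = 42.
Step 2: b = vr/k = 8·42/2 = 336/2 = 168.
Check integrality: r = 42 ∈ Z ✓, b = 168 ∈ Z ✓.
(These identities are necessary conditions: they determine r and b for any design with these parameters, but do not by themselves prove that one exists.)

r = 42, b = 168.


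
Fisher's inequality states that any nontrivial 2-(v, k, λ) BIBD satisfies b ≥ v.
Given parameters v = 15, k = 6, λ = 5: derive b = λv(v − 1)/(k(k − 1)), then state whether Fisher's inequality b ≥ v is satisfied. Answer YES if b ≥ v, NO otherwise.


r = λ(v − 1)/(k − 1) = 5·14/5 = 14.
b = vr/k = 15·14/6 = 35.
Fisher's inequality: b ≥ v ⇔ 35 ≥ 15? YES.

YES


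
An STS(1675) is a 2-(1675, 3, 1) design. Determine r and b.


An STS(v) is a 2-(v, 3, 1) BIBD: block size k = 3, λ = 1.
Replication: r(k − 1) = λ(v − 1) ⇒ r·2 = 1675 − 1 = 1674 ⇒ r = 837.
Block count: bk = vr ⇒ b·3 = 1675·837 = 1401975 ⇒ b = 467325.

r = 837, b = 467325.


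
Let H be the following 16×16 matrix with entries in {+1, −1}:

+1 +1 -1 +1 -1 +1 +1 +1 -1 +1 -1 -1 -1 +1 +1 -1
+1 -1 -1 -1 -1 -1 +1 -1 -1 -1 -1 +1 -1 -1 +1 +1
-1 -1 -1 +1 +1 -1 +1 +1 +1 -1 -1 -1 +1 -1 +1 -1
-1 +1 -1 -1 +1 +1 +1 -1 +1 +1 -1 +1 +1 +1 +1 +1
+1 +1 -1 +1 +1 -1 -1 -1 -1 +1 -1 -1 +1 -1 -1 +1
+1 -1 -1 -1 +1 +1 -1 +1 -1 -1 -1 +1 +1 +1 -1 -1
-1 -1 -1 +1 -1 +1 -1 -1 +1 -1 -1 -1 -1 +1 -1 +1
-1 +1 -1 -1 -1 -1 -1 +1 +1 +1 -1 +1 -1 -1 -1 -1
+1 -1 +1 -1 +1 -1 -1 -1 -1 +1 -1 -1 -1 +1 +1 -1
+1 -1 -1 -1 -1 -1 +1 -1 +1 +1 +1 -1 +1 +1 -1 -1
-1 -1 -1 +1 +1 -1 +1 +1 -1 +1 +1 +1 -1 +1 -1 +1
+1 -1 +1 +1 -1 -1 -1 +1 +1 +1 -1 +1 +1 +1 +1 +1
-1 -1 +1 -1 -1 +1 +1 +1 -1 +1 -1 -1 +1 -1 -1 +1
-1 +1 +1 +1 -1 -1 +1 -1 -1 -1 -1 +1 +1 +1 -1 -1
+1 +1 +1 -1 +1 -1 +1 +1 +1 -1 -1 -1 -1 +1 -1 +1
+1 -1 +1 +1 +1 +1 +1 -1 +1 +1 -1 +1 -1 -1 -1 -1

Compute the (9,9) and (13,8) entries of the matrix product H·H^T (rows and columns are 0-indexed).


Row 8 of H: [1, -1, 1, -1, 1, -1, -1, -1, -1, 1, -1, -1, -1, 1, 1, -1].
Row 9 of H: [1, -1, -1, -1, -1, -1, 1, -1, 1, 1, 1, -1, 1, 1, -1, -1].
Row 13 of H: [-1, 1, 1, 1, -1, -1, 1, -1, -1, -1, -1, 1, 1, 1, -1, -1].
(H·H^T)[9][9] = Σ_j H[9][j]·H[9][j] = (1)² + (-1)² + (-1)² + (-1)² + (-1)² + (-1)² + (1)² + (-1)² + (1)² + (1)² + (1)² + (-1)² + (1)² + (1)² + (-1)² + (-1)² = 1 + 1 + 1 + 1 + 1 + 1 + 1 + 1 + 1 + 1 + 1 + 1 + 1 + 1 + 1 + 1 = 16.
(H·H^T)[13][8] = Σ_j H[13][j]·H[8][j] = (-1)·(1) + (1)·(-1) + (1)·(1) + (1)·(-1) + (-1)·(1) + (-1)·(-1) + (1)·(-1) + (-1)·(-1) + (-1)·(-1) + (-1)·(1) + (-1)·(-1) + (1)·(-1) + (1)·(-1) + (1)·(1) + (-1)·(1) + (-1)·(-1) = -1 + -1 + 1 + -1 + -1 + 1 + -1 + 1 + 1 + -1 + 1 + -1 + -1 + 1 + -1 + 1 = -2.
Rows 13 and 8 are not orthogonal (dot product = -2 ≠ 0), so H is not a Hadamard matrix.

(9,9) entry = 16; (13,8) entry = -2.
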